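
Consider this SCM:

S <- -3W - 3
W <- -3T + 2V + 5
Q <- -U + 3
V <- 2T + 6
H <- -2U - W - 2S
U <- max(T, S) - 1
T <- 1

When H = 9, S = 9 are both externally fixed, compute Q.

Under do(H = 9, S = 9), each intervened variable's structural equation is replaced by its fixed value.
U = max(T, S) - 1  [with T=1, S=9]  = 8
Q = -U + 3  [with U=8]  = -5

-5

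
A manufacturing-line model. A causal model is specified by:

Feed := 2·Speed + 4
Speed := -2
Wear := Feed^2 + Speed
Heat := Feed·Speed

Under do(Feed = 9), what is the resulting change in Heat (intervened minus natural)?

The intervention breaks the incoming arrows to Feed: Feed := 2·Speed + 4 no longer applies, and Feed = 9.
Heat = Feed·Speed  [with Feed=9, Speed=-2]  = -18
Without intervention: Feed = 2·Speed + 4  [with Speed=-2]  = 0; Heat = Feed·Speed  [with Feed=0, Speed=-2]  = 0.
Change = -18 − 0 = -18.

-18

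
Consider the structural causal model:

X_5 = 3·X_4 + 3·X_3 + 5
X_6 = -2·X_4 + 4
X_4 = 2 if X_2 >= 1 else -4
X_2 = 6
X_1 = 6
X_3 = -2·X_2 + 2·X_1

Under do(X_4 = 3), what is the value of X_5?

Intervening sets X_4 = 3 and removes its equation (X_4 = 2 if X_2 >= 1 else -4).
X_3 = -2·X_2 + 2·X_1  [with X_2=6, X_1=6]  = 0
X_5 = 3·X_4 + 3·X_3 + 5  [with X_4=3, X_3=0]  = 14

14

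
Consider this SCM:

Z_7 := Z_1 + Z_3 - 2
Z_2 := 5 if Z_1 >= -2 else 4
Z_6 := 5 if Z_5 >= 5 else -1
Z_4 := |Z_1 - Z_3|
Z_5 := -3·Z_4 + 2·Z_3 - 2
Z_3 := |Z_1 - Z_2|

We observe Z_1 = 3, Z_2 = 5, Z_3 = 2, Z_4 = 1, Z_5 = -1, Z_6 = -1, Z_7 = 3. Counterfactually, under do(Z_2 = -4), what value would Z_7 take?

8

Under do(Z_2=-4), the mechanism Z_2 := 5 if Z_1 >= -2 else 4 is discarded; Z_2 is fixed at -4.
Z_3 = |Z_1 - Z_2|  [with Z_1=3, Z_2=-4]  = 7
Z_7 = Z_1 + Z_3 - 2  [with Z_1=3, Z_3=7]  = 8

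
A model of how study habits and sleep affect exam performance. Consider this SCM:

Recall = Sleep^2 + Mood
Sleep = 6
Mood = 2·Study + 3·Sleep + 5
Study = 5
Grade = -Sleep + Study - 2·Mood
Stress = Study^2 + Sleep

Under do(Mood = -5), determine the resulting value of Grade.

9

Under do(Mood=-5), the mechanism Mood = 2·Study + 3·Sleep + 5 is discarded; Mood is fixed at -5.
Grade = -Sleep + Study - 2·Mood  [with Sleep=6, Study=5, Mood=-5]  = 9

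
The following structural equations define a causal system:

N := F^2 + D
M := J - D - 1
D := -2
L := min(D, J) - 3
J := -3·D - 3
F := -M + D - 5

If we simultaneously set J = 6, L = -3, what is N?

194

Setting J = 6, L = -3 by intervention discards those variables' equations.
M = J - D - 1  [with J=6, D=-2]  = 7
F = -M + D - 5  [with M=7, D=-2]  = -14
N = F^2 + D  [with F=-14, D=-2]  = 194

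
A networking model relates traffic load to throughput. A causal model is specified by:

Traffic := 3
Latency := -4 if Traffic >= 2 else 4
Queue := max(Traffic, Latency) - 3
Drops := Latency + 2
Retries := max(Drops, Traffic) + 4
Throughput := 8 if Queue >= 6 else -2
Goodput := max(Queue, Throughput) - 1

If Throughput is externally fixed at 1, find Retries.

7

do(Throughput=1) replaces the equation Throughput := 8 if Queue >= 6 else -2 with the constant Throughput = 1.
Since Retries is not a descendant of the intervened variable, it is unaffected.
Latency = -4 if Traffic >= 2 else 4  [with Traffic=3]  = -4
Drops = Latency + 2  [with Latency=-4]  = -2
Retries = max(Drops, Traffic) + 4  [with Drops=-2, Traffic=3]  = 7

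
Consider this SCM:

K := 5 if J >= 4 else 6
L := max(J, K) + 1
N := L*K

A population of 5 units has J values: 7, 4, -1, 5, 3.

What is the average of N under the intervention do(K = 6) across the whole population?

Every unit gets K=6 under the intervention. N values become 48, 42, 42, 42, 42; E[N|do(K=6)] = 43.2.

43.2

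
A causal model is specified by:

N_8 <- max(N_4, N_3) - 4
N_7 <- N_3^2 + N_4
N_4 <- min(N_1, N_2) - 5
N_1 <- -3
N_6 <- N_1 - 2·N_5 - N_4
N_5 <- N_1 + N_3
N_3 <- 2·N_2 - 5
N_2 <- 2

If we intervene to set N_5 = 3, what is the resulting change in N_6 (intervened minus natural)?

The intervention breaks the incoming arrows to N_5: N_5 <- N_1 + N_3 no longer applies, and N_5 = 3.
N_4 = min(N_1, N_2) - 5  [with N_1=-3, N_2=2]  = -8
N_6 = N_1 - 2·N_5 - N_4  [with N_1=-3, N_5=3, N_4=-8]  = -1
Without intervention: N_3 = 2·N_2 - 5  [with N_2=2]  = -1; N_4 = min(N_1, N_2) - 5  [with N_1=-3, N_2=2]  = -8; N_5 = N_1 + N_3  [with N_1=-3, N_3=-1]  = -4; N_6 = N_1 - 2·N_5 - N_4  [with N_1=-3, N_5=-4, N_4=-8]  = 13.
Change = -1 − 13 = -14.

-14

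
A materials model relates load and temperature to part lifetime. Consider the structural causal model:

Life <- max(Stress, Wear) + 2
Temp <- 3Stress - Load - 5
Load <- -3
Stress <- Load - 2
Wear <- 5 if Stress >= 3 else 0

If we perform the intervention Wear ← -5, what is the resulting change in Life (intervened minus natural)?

Intervening sets Wear = -5 and removes its equation (Wear <- 5 if Stress >= 3 else 0).
Stress = Load - 2  [with Load=-3]  = -5
Life = max(Stress, Wear) + 2  [with Stress=-5, Wear=-5]  = -3
Without intervention: Stress = Load - 2  [with Load=-3]  = -5; Wear = 5 if Stress >= 3 else 0  [with Stress=-5]  = 0; Life = max(Stress, Wear) + 2  [with Stress=-5, Wear=0]  = 2.
Change = -3 − 2 = -5.

-5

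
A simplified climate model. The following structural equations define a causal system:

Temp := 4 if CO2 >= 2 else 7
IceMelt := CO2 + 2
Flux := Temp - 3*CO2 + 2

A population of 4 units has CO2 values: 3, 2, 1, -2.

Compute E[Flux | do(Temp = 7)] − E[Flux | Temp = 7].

The intervention sets Temp=7 in all 4 units regardless of CO2. Recomputing Flux per unit gives 0, 3, 6, 15; average 6.
E[Flux|Temp=7] averages over only the 2 units with Temp=7 (CO2 = 1, -2): Flux = 6, 15, mean 10.5.
Difference = 6 − 10.5 = -4.5.

-4.5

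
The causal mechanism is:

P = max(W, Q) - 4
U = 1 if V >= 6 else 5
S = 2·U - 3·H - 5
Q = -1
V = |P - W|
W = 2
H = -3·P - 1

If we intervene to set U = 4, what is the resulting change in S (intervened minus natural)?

Intervening sets U = 4 and removes its equation (U = 1 if V >= 6 else 5).
P = max(W, Q) - 4  [with W=2, Q=-1]  = -2
H = -3·P - 1  [with P=-2]  = 5
S = 2·U - 3·H - 5  [with U=4, H=5]  = -12
Without intervention: P = max(W, Q) - 4  [with W=2, Q=-1]  = -2; H = -3·P - 1  [with P=-2]  = 5; V = |P - W|  [with P=-2, W=2]  = 4; U = 1 if V >= 6 else 5  [with V=4]  = 5; S = 2·U - 3·H - 5  [with U=5, H=5]  = -10.
Change = -12 − (-10) = -2.

-2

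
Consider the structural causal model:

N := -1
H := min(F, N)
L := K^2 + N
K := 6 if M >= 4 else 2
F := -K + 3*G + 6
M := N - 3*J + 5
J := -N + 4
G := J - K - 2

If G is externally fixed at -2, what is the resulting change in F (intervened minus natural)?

-9

The intervention breaks the incoming arrows to G: G := J - K - 2 no longer applies, and G = -2.
J = -N + 4  [with N=-1]  = 5
M = N - 3*J + 5  [with N=-1, J=5]  = -11
K = 6 if M >= 4 else 2  [with M=-11]  = 2
F = -K + 3*G + 6  [with K=2, G=-2]  = -2
Without intervention: J = -N + 4  [with N=-1]  = 5; M = N - 3*J + 5  [with N=-1, J=5]  = -11; K = 6 if M >= 4 else 2  [with M=-11]  = 2; G = J - K - 2  [with J=5, K=2]  = 1; F = -K + 3*G + 6  [with K=2, G=1]  = 7.
Change = -2 − 7 = -9.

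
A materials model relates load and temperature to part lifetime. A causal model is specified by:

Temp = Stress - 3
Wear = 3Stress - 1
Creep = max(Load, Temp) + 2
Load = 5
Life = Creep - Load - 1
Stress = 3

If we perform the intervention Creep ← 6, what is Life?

Under do(Creep=6), the mechanism Creep = max(Load, Temp) + 2 is discarded; Creep is fixed at 6.
Life = Creep - Load - 1  [with Creep=6, Load=5]  = 0

0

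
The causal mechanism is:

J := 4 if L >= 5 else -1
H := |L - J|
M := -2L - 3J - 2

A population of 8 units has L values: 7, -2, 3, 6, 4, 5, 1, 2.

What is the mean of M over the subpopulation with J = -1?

Observing J=-1 restricts to units where J's equation naturally yields -1: L ∈ {-2, 3, 4, 1, 2}. In that subpopulation M = 5, -5, -7, -1, -3, mean -2.2.

-2.2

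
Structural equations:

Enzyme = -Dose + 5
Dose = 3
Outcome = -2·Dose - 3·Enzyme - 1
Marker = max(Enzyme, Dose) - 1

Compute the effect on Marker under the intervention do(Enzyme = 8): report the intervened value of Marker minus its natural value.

The intervention breaks the incoming arrows to Enzyme: Enzyme = -Dose + 5 no longer applies, and Enzyme = 8.
Marker = max(Enzyme, Dose) - 1  [with Enzyme=8, Dose=3]  = 7
Without intervention: Enzyme = -Dose + 5  [with Dose=3]  = 2; Marker = max(Enzyme, Dose) - 1  [with Enzyme=2, Dose=3]  = 2.
Change = 7 − 2 = 5.

5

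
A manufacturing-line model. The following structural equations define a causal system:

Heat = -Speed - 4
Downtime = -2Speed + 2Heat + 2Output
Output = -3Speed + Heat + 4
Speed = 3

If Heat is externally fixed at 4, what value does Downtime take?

0

Under do(Heat=4), the mechanism Heat = -Speed - 4 is discarded; Heat is fixed at 4.
Output = -3Speed + Heat + 4  [with Speed=3, Heat=4]  = -1
Downtime = -2Speed + 2Heat + 2Output  [with Speed=3, Heat=4, Output=-1]  = 0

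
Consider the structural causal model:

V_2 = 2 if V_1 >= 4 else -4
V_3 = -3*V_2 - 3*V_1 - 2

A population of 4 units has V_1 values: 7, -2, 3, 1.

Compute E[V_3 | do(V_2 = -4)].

3.25

Under do(V_2=-4), V_2's equation is replaced by V_2=-4 for every unit. Per-unit V_3: -11, 16, 1, 7. Mean = 3.25.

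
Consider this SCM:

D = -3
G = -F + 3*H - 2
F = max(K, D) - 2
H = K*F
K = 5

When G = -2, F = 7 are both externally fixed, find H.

35

Under do(G = -2, F = 7), each intervened variable's structural equation is replaced by its fixed value.
H = K*F  [with K=5, F=7]  = 35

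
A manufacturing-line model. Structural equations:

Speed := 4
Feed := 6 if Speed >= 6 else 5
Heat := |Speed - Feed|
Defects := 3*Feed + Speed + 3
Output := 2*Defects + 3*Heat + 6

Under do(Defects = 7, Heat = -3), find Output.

11

The joint intervention fixes Defects = 7, Heat = -3, removing each variable's own equation.
Output = 2*Defects + 3*Heat + 6  [with Defects=7, Heat=-3]  = 11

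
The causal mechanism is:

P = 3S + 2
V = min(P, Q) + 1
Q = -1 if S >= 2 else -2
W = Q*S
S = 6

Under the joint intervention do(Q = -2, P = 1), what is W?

The joint intervention fixes Q = -2, P = 1, removing each variable's own equation.
W = Q*S  [with Q=-2, S=6]  = -12

-12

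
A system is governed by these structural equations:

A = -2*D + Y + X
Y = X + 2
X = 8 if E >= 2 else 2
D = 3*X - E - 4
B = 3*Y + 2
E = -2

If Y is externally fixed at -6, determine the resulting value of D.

The intervention breaks the incoming arrows to Y: Y = X + 2 no longer applies, and Y = -6.
D is not downstream of the intervention, so its value is determined by the original equations.
X = 8 if E >= 2 else 2  [with E=-2]  = 2
D = 3*X - E - 4  [with X=2, E=-2]  = 4

4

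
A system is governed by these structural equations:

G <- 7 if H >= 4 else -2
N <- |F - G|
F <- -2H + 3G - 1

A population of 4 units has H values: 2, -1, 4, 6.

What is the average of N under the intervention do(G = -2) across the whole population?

10.5

The intervention sets G=-2 in all 4 units regardless of H. Recomputing N per unit gives 9, 3, 13, 17; average 10.5.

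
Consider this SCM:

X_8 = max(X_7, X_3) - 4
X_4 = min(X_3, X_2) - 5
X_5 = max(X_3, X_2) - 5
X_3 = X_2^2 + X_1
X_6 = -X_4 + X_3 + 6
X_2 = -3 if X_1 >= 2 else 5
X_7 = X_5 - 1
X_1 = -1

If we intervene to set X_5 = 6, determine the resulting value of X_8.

20

do(X_5=6) replaces the equation X_5 = max(X_3, X_2) - 5 with the constant X_5 = 6.
X_2 = -3 if X_1 >= 2 else 5  [with X_1=-1]  = 5
X_3 = X_2^2 + X_1  [with X_2=5, X_1=-1]  = 24
X_7 = X_5 - 1  [with X_5=6]  = 5
X_8 = max(X_7, X_3) - 4  [with X_7=5, X_3=24]  = 20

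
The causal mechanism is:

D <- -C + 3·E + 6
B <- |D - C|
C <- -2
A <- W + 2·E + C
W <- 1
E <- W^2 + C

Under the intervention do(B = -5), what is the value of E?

-1

do(B=-5) replaces the equation B <- |D - C| with the constant B = -5.
E is not downstream of the intervention, so its value is determined by the original equations.
E = W^2 + C  [with W=1, C=-2]  = -1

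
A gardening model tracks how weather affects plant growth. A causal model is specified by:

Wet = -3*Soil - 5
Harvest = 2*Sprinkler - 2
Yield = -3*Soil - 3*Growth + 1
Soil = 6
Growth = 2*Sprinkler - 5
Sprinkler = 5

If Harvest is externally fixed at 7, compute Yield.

-32

do(Harvest=7) replaces the equation Harvest = 2*Sprinkler - 2 with the constant Harvest = 7.
Since Yield is not a descendant of the intervened variable, it is unaffected.
Growth = 2*Sprinkler - 5  [with Sprinkler=5]  = 5
Yield = -3*Soil - 3*Growth + 1  [with Soil=6, Growth=5]  = -32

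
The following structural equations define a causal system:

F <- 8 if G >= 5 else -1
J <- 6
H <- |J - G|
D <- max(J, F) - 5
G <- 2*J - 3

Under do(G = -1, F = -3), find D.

Setting G = -1, F = -3 by intervention discards those variables' equations.
D = max(J, F) - 5  [with J=6, F=-3]  = 1

1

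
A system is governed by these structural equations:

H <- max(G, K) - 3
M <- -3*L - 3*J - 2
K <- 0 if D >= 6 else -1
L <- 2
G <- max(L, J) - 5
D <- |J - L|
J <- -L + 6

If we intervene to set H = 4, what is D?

Under do(H=4), the mechanism H <- max(G, K) - 3 is discarded; H is fixed at 4.
Since D is not a descendant of the intervened variable, it is unaffected.
J = -L + 6  [with L=2]  = 4
D = |J - L|  [with J=4, L=2]  = 2

2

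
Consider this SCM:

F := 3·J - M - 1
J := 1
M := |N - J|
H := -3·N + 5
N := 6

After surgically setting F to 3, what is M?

do(F=3) replaces the equation F := 3·J - M - 1 with the constant F = 3.
M is not downstream of the intervention, so its value is determined by the original equations.
M = |N - J|  [with N=6, J=1]  = 5

5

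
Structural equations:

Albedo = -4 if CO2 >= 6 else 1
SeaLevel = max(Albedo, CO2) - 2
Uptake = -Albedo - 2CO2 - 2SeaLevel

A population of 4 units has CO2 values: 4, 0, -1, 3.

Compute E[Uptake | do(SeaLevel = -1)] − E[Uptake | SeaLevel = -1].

The intervention sets SeaLevel=-1 in all 4 units regardless of CO2. Recomputing Uptake per unit gives -7, 1, 3, -5; average -2.
Conditioning on SeaLevel=-1 selects the 2 unit(s) with CO2 ∈ {0, -1}. Their Uptake values: 1, 3. Mean = 2.
Difference = -2 − 2 = -4.

-4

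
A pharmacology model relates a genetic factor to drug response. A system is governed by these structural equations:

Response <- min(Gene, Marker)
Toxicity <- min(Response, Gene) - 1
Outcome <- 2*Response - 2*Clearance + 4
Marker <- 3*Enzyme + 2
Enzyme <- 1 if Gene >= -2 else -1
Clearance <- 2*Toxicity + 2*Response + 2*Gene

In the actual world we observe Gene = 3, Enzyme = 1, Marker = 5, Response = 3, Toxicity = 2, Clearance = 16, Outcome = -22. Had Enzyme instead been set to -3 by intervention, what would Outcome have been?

38

Under do(Enzyme=-3), the mechanism Enzyme <- 1 if Gene >= -2 else -1 is discarded; Enzyme is fixed at -3.
Marker = 3*Enzyme + 2  [with Enzyme=-3]  = -7
Response = min(Gene, Marker)  [with Gene=3, Marker=-7]  = -7
Toxicity = min(Response, Gene) - 1  [with Response=-7, Gene=3]  = -8
Clearance = 2*Toxicity + 2*Response + 2*Gene  [with Toxicity=-8, Response=-7, Gene=3]  = -24
Outcome = 2*Response - 2*Clearance + 4  [with Response=-7, Clearance=-24]  = 38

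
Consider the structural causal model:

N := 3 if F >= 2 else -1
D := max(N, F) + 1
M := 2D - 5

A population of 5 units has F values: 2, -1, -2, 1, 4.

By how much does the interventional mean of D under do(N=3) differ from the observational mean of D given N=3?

-0.3

Every unit gets N=3 under the intervention. D values become 4, 4, 4, 4, 5; E[D|do(N=3)] = 4.2.
E[D|N=3] averages over only the 2 units with N=3 (F = 2, 4): D = 4, 5, mean 4.5.
Difference = 4.2 − 4.5 = -0.3.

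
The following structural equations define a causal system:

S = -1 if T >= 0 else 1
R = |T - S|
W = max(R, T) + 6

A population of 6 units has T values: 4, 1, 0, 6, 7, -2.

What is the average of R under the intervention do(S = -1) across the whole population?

4

Every unit gets S=-1 under the intervention. R values become 5, 2, 1, 7, 8, 1; E[R|do(S=-1)] = 4.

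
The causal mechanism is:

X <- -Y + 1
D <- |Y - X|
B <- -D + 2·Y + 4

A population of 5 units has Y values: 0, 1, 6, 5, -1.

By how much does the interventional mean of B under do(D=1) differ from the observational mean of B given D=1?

3.4

Under do(D=1), D's equation is replaced by D=1 for every unit. Per-unit B: 3, 5, 15, 13, 1. Mean = 7.4.
Conditioning on D=1 selects the 2 unit(s) with Y ∈ {0, 1}. Their B values: 3, 5. Mean = 4.
Difference = 7.4 − 4 = 3.4.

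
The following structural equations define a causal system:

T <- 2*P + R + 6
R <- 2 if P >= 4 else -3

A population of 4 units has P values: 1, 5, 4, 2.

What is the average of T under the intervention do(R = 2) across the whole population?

14

The intervention sets R=2 in all 4 units regardless of P. Recomputing T per unit gives 10, 18, 16, 12; average 14.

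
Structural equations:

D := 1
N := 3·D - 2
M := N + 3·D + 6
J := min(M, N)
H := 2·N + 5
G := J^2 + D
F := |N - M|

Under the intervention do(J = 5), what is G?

26

Under do(J=5), the mechanism J := min(M, N) is discarded; J is fixed at 5.
G = J^2 + D  [with J=5, D=1]  = 26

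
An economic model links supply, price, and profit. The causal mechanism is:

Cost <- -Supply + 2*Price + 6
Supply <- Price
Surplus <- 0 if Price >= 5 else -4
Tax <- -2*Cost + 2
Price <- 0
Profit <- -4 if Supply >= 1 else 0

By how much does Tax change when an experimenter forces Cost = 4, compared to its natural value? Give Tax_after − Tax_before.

The intervention breaks the incoming arrows to Cost: Cost <- -Supply + 2*Price + 6 no longer applies, and Cost = 4.
Tax = -2*Cost + 2  [with Cost=4]  = -6
Without intervention: Supply = Price  [with Price=0]  = 0; Cost = -Supply + 2*Price + 6  [with Supply=0, Price=0]  = 6; Tax = -2*Cost + 2  [with Cost=6]  = -10.
Change = -6 − (-10) = 4.

4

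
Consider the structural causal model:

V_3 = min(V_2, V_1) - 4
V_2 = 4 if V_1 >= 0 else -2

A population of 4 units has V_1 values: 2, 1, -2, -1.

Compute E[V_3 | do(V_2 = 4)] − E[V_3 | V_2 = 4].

Every unit gets V_2=4 under the intervention. V_3 values become -2, -3, -6, -5; E[V_3|do(V_2=4)] = -4.
Observing V_2=4 restricts to units where V_2's equation naturally yields 4: V_1 ∈ {2, 1}. In that subpopulation V_3 = -2, -3, mean -2.5.
Difference = -4 − (-2.5) = -1.5.

-1.5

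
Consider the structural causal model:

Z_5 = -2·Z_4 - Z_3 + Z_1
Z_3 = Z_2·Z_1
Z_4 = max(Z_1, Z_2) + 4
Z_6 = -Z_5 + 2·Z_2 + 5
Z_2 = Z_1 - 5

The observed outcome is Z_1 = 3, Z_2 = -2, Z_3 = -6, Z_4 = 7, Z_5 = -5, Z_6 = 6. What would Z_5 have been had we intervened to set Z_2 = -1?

do(Z_2=-1) replaces the equation Z_2 = Z_1 - 5 with the constant Z_2 = -1.
Z_3 = Z_2·Z_1  [with Z_2=-1, Z_1=3]  = -3
Z_4 = max(Z_1, Z_2) + 4  [with Z_1=3, Z_2=-1]  = 7
Z_5 = -2·Z_4 - Z_3 + Z_1  [with Z_4=7, Z_3=-3, Z_1=3]  = -8

-8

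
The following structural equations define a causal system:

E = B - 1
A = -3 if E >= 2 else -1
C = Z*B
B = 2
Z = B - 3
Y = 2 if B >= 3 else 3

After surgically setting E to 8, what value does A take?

Under do(E=8), the mechanism E = B - 1 is discarded; E is fixed at 8.
A = -3 if E >= 2 else -1  [with E=8]  = -3

-3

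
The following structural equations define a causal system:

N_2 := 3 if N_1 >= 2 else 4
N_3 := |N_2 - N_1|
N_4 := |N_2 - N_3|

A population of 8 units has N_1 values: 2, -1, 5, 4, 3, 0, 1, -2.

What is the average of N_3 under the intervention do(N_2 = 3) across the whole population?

Every unit gets N_2=3 under the intervention. N_3 values become 1, 4, 2, 1, 0, 3, 2, 5; E[N_3|do(N_2=3)] = 2.25.

2.25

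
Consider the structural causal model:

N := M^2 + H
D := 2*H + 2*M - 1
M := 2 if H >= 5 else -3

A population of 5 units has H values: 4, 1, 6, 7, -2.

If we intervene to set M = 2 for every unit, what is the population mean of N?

7.2

Under do(M=2), M's equation is replaced by M=2 for every unit. Per-unit N: 8, 5, 10, 11, 2. Mean = 7.2.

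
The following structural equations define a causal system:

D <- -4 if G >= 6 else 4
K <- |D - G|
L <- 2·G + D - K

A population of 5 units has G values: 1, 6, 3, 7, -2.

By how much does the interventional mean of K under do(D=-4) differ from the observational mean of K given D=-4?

-3.5

do(D=-4) breaks D's dependence on G. With D=-4 fixed, K across the units is 5, 10, 7, 11, 2, mean 7.
Observing D=-4 restricts to units where D's equation naturally yields -4: G ∈ {6, 7}. In that subpopulation K = 10, 11, mean 10.5.
Difference = 7 − 10.5 = -3.5.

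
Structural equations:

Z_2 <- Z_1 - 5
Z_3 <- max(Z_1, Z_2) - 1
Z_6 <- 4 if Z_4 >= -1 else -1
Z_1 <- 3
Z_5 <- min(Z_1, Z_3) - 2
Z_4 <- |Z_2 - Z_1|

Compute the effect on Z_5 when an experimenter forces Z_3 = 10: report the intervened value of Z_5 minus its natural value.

1

do(Z_3=10) replaces the equation Z_3 <- max(Z_1, Z_2) - 1 with the constant Z_3 = 10.
Z_5 = min(Z_1, Z_3) - 2  [with Z_1=3, Z_3=10]  = 1
Without intervention: Z_2 = Z_1 - 5  [with Z_1=3]  = -2; Z_3 = max(Z_1, Z_2) - 1  [with Z_1=3, Z_2=-2]  = 2; Z_5 = min(Z_1, Z_3) - 2  [with Z_1=3, Z_3=2]  = 0.
Change = 1 − 0 = 1.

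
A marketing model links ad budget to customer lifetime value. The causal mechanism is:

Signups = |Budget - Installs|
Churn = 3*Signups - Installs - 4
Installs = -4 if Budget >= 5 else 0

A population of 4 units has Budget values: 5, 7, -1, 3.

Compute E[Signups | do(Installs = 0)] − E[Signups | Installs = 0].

2

Every unit gets Installs=0 under the intervention. Signups values become 5, 7, 1, 3; E[Signups|do(Installs=0)] = 4.
Conditioning on Installs=0 selects the 2 unit(s) with Budget ∈ {-1, 3}. Their Signups values: 1, 3. Mean = 2.
Difference = 4 − 2 = 2.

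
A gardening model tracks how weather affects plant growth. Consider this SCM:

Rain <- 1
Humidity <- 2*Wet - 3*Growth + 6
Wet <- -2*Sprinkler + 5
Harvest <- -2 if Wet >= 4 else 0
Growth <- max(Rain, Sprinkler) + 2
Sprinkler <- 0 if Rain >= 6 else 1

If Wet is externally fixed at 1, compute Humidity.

do(Wet=1) replaces the equation Wet <- -2*Sprinkler + 5 with the constant Wet = 1.
Sprinkler = 0 if Rain >= 6 else 1  [with Rain=1]  = 1
Growth = max(Rain, Sprinkler) + 2  [with Rain=1, Sprinkler=1]  = 3
Humidity = 2*Wet - 3*Growth + 6  [with Wet=1, Growth=3]  = -1

-1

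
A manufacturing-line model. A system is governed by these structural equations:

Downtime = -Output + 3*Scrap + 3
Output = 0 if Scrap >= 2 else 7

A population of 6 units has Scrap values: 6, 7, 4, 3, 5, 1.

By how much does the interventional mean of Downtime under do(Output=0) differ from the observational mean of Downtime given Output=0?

-2

Every unit gets Output=0 under the intervention. Downtime values become 21, 24, 15, 12, 18, 6; E[Downtime|do(Output=0)] = 16.
Observing Output=0 restricts to units where Output's equation naturally yields 0: Scrap ∈ {6, 7, 4, 3, 5}. In that subpopulation Downtime = 21, 24, 15, 12, 18, mean 18.
Difference = 16 − 18 = -2.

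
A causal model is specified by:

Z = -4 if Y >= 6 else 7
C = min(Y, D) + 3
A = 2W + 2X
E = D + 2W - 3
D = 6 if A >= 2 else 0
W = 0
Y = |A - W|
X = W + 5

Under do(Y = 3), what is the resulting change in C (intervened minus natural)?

-3

The intervention breaks the incoming arrows to Y: Y = |A - W| no longer applies, and Y = 3.
X = W + 5  [with W=0]  = 5
A = 2W + 2X  [with W=0, X=5]  = 10
D = 6 if A >= 2 else 0  [with A=10]  = 6
C = min(Y, D) + 3  [with Y=3, D=6]  = 6
Without intervention: X = W + 5  [with W=0]  = 5; A = 2W + 2X  [with W=0, X=5]  = 10; Y = |A - W|  [with A=10, W=0]  = 10; D = 6 if A >= 2 else 0  [with A=10]  = 6; C = min(Y, D) + 3  [with Y=10, D=6]  = 9.
Change = 6 − 9 = -3.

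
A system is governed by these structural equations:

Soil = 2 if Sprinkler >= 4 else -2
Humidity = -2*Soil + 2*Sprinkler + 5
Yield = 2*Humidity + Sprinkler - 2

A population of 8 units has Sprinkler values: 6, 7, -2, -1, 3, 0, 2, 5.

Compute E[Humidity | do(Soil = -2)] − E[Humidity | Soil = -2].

The intervention sets Soil=-2 in all 8 units regardless of Sprinkler. Recomputing Humidity per unit gives 21, 23, 5, 7, 15, 9, 13, 19; average 14.
Conditioning on Soil=-2 selects the 5 unit(s) with Sprinkler ∈ {-2, -1, 3, 0, 2}. Their Humidity values: 5, 7, 15, 9, 13. Mean = 9.8.
Difference = 14 − 9.8 = 4.2.

4.2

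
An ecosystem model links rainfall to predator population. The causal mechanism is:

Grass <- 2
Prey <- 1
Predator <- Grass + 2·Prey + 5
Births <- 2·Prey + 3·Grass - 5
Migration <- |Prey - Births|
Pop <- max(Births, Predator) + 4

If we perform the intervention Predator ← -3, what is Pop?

The intervention breaks the incoming arrows to Predator: Predator <- Grass + 2·Prey + 5 no longer applies, and Predator = -3.
Births = 2·Prey + 3·Grass - 5  [with Prey=1, Grass=2]  = 3
Pop = max(Births, Predator) + 4  [with Births=3, Predator=-3]  = 7

7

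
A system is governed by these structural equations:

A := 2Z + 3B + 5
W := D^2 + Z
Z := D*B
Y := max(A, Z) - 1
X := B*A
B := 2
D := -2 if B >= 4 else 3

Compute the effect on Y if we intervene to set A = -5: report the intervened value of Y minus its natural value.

-17

Under do(A=-5), the mechanism A := 2Z + 3B + 5 is discarded; A is fixed at -5.
D = -2 if B >= 4 else 3  [with B=2]  = 3
Z = D*B  [with D=3, B=2]  = 6
Y = max(A, Z) - 1  [with A=-5, Z=6]  = 5
Without intervention: D = -2 if B >= 4 else 3  [with B=2]  = 3; Z = D*B  [with D=3, B=2]  = 6; A = 2Z + 3B + 5  [with Z=6, B=2]  = 23; Y = max(A, Z) - 1  [with A=23, Z=6]  = 22.
Change = 5 − 22 = -17.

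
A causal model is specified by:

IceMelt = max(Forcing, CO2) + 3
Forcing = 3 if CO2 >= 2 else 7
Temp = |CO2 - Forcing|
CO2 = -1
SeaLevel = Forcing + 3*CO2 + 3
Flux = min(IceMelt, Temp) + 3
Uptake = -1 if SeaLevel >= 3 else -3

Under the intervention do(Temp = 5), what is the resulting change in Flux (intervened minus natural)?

The intervention breaks the incoming arrows to Temp: Temp = |CO2 - Forcing| no longer applies, and Temp = 5.
Forcing = 3 if CO2 >= 2 else 7  [with CO2=-1]  = 7
IceMelt = max(Forcing, CO2) + 3  [with Forcing=7, CO2=-1]  = 10
Flux = min(IceMelt, Temp) + 3  [with IceMelt=10, Temp=5]  = 8
Without intervention: Forcing = 3 if CO2 >= 2 else 7  [with CO2=-1]  = 7; Temp = |CO2 - Forcing|  [with CO2=-1, Forcing=7]  = 8; IceMelt = max(Forcing, CO2) + 3  [with Forcing=7, CO2=-1]  = 10; Flux = min(IceMelt, Temp) + 3  [with IceMelt=10, Temp=8]  = 11.
Change = 8 − 11 = -3.

-3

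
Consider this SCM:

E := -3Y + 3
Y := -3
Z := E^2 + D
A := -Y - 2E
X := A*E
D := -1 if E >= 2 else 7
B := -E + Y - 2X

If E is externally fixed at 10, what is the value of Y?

-3

Under do(E=10), the mechanism E := -3Y + 3 is discarded; E is fixed at 10.
Y is not downstream of the intervention, so its value is determined by the original equations.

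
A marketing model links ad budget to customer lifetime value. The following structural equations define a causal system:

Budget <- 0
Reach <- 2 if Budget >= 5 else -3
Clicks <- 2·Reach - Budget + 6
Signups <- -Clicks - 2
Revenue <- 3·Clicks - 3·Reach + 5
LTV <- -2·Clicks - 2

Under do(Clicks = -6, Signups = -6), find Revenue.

-4

Setting Clicks = -6, Signups = -6 by intervention discards those variables' equations.
Reach = 2 if Budget >= 5 else -3  [with Budget=0]  = -3
Revenue = 3·Clicks - 3·Reach + 5  [with Clicks=-6, Reach=-3]  = -4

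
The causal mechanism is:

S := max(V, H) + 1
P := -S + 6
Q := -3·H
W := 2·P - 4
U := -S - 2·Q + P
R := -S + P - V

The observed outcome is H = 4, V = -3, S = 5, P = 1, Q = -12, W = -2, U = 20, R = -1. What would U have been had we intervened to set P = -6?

13

The intervention breaks the incoming arrows to P: P := -S + 6 no longer applies, and P = -6.
S = max(V, H) + 1  [with V=-3, H=4]  = 5
Q = -3·H  [with H=4]  = -12
U = -S - 2·Q + P  [with S=5, Q=-12, P=-6]  = 13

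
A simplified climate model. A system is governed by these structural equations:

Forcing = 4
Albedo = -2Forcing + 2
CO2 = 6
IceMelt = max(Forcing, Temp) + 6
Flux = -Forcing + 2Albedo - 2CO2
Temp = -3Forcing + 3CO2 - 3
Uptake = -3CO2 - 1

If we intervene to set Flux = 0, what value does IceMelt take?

10

do(Flux=0) replaces the equation Flux = -Forcing + 2Albedo - 2CO2 with the constant Flux = 0.
No directed path runs from Flux to IceMelt, so IceMelt keeps its natural value.
Temp = -3Forcing + 3CO2 - 3  [with Forcing=4, CO2=6]  = 3
IceMelt = max(Forcing, Temp) + 6  [with Forcing=4, Temp=3]  = 10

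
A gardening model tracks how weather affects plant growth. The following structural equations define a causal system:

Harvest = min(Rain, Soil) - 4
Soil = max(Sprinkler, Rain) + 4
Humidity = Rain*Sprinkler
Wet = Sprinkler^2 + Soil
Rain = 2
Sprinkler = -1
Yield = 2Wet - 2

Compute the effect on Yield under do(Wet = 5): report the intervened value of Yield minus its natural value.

Under do(Wet=5), the mechanism Wet = Sprinkler^2 + Soil is discarded; Wet is fixed at 5.
Yield = 2Wet - 2  [with Wet=5]  = 8
Without intervention: Soil = max(Sprinkler, Rain) + 4  [with Sprinkler=-1, Rain=2]  = 6; Wet = Sprinkler^2 + Soil  [with Sprinkler=-1, Soil=6]  = 7; Yield = 2Wet - 2  [with Wet=7]  = 12.
Change = 8 − 12 = -4.

-4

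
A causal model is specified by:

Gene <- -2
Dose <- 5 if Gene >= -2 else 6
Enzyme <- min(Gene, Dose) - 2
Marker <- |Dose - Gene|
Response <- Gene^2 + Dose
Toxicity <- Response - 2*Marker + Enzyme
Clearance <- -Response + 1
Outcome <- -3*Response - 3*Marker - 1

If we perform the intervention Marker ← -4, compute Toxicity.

Under do(Marker=-4), the mechanism Marker <- |Dose - Gene| is discarded; Marker is fixed at -4.
Dose = 5 if Gene >= -2 else 6  [with Gene=-2]  = 5
Enzyme = min(Gene, Dose) - 2  [with Gene=-2, Dose=5]  = -4
Response = Gene^2 + Dose  [with Gene=-2, Dose=5]  = 9
Toxicity = Response - 2*Marker + Enzyme  [with Response=9, Marker=-4, Enzyme=-4]  = 13

13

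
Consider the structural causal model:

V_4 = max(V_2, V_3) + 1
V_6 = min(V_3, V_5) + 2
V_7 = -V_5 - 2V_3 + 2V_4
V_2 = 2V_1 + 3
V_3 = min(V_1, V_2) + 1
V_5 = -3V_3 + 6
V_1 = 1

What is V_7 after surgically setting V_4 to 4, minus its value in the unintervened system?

-4

The intervention breaks the incoming arrows to V_4: V_4 = max(V_2, V_3) + 1 no longer applies, and V_4 = 4.
V_2 = 2V_1 + 3  [with V_1=1]  = 5
V_3 = min(V_1, V_2) + 1  [with V_1=1, V_2=5]  = 2
V_5 = -3V_3 + 6  [with V_3=2]  = 0
V_7 = -V_5 - 2V_3 + 2V_4  [with V_5=0, V_3=2, V_4=4]  = 4
Without intervention: V_2 = 2V_1 + 3  [with V_1=1]  = 5; V_3 = min(V_1, V_2) + 1  [with V_1=1, V_2=5]  = 2; V_4 = max(V_2, V_3) + 1  [with V_2=5, V_3=2]  = 6; V_5 = -3V_3 + 6  [with V_3=2]  = 0; V_7 = -V_5 - 2V_3 + 2V_4  [with V_5=0, V_3=2, V_4=6]  = 8.
Change = 4 − 8 = -4.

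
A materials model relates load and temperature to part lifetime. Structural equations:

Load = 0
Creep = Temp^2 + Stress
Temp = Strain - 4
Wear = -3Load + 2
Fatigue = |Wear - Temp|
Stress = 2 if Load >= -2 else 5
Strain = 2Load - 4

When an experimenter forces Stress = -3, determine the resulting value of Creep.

61

do(Stress=-3) replaces the equation Stress = 2 if Load >= -2 else 5 with the constant Stress = -3.
Strain = 2Load - 4  [with Load=0]  = -4
Temp = Strain - 4  [with Strain=-4]  = -8
Creep = Temp^2 + Stress  [with Temp=-8, Stress=-3]  = 61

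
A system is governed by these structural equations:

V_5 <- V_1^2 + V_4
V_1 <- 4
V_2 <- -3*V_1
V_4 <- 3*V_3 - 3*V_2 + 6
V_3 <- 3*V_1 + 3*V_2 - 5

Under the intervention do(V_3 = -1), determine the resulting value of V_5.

do(V_3=-1) replaces the equation V_3 <- 3*V_1 + 3*V_2 - 5 with the constant V_3 = -1.
V_2 = -3*V_1  [with V_1=4]  = -12
V_4 = 3*V_3 - 3*V_2 + 6  [with V_3=-1, V_2=-12]  = 39
V_5 = V_1^2 + V_4  [with V_1=4, V_4=39]  = 55

55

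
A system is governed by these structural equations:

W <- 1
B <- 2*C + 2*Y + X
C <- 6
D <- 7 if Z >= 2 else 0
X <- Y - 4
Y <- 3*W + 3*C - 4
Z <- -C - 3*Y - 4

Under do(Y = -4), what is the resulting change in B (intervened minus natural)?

-63

The intervention breaks the incoming arrows to Y: Y <- 3*W + 3*C - 4 no longer applies, and Y = -4.
X = Y - 4  [with Y=-4]  = -8
B = 2*C + 2*Y + X  [with C=6, Y=-4, X=-8]  = -4
Without intervention: Y = 3*W + 3*C - 4  [with W=1, C=6]  = 17; X = Y - 4  [with Y=17]  = 13; B = 2*C + 2*Y + X  [with C=6, Y=17, X=13]  = 59.
Change = -4 − 59 = -63.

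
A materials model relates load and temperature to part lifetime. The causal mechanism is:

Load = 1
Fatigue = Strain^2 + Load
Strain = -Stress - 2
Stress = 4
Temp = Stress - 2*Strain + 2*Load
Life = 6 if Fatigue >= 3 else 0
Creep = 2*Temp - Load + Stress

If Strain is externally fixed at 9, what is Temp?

-12

The intervention breaks the incoming arrows to Strain: Strain = -Stress - 2 no longer applies, and Strain = 9.
Temp = Stress - 2*Strain + 2*Load  [with Stress=4, Strain=9, Load=1]  = -12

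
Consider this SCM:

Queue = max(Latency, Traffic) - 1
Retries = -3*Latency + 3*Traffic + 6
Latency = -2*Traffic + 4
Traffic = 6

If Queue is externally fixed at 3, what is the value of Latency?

Under do(Queue=3), the mechanism Queue = max(Latency, Traffic) - 1 is discarded; Queue is fixed at 3.
Since Latency is not a descendant of the intervened variable, it is unaffected.
Latency = -2*Traffic + 4  [with Traffic=6]  = -8

-8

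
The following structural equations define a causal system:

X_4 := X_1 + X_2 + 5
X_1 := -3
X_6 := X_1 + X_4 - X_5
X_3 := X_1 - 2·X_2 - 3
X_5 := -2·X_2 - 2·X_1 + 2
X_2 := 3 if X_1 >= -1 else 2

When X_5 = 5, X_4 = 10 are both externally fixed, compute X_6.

2

Setting X_5 = 5, X_4 = 10 by intervention discards those variables' equations.
X_6 = X_1 + X_4 - X_5  [with X_1=-3, X_4=10, X_5=5]  = 2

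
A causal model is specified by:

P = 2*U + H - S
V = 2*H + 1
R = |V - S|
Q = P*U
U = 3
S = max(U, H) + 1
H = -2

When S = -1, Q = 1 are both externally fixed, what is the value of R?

Under do(S = -1, Q = 1), each intervened variable's structural equation is replaced by its fixed value.
V = 2*H + 1  [with H=-2]  = -3
R = |V - S|  [with V=-3, S=-1]  = 2

2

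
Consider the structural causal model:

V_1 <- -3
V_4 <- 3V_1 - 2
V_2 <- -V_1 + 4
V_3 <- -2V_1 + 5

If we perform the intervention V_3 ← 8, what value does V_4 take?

The intervention breaks the incoming arrows to V_3: V_3 <- -2V_1 + 5 no longer applies, and V_3 = 8.
V_4 is not downstream of the intervention, so its value is determined by the original equations.
V_4 = 3V_1 - 2  [with V_1=-3]  = -11

-11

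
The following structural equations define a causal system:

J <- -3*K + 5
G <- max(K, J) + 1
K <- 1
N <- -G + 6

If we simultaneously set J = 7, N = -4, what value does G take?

8

The joint intervention fixes J = 7, N = -4, removing each variable's own equation.
G = max(K, J) + 1  [with K=1, J=7]  = 8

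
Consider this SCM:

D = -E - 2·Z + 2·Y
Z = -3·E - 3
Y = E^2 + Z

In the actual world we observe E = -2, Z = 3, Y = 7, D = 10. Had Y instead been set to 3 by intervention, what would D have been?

The intervention breaks the incoming arrows to Y: Y = E^2 + Z no longer applies, and Y = 3.
Z = -3·E - 3  [with E=-2]  = 3
D = -E - 2·Z + 2·Y  [with E=-2, Z=3, Y=3]  = 2

2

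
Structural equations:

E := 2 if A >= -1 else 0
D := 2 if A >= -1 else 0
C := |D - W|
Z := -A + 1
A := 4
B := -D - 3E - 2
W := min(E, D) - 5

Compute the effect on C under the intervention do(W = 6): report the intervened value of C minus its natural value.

Under do(W=6), the mechanism W := min(E, D) - 5 is discarded; W is fixed at 6.
D = 2 if A >= -1 else 0  [with A=4]  = 2
C = |D - W|  [with D=2, W=6]  = 4
Without intervention: D = 2 if A >= -1 else 0  [with A=4]  = 2; E = 2 if A >= -1 else 0  [with A=4]  = 2; W = min(E, D) - 5  [with E=2, D=2]  = -3; C = |D - W|  [with D=2, W=-3]  = 5.
Change = 4 − 5 = -1.

-1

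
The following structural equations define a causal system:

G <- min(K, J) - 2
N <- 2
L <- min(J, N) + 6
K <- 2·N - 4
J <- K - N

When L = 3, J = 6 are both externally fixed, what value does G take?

The joint intervention fixes L = 3, J = 6, removing each variable's own equation.
K = 2·N - 4  [with N=2]  = 0
G = min(K, J) - 2  [with K=0, J=6]  = -2

-2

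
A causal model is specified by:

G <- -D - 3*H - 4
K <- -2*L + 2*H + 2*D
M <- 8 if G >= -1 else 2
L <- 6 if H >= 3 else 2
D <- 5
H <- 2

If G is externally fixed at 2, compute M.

Under do(G=2), the mechanism G <- -D - 3*H - 4 is discarded; G is fixed at 2.
M = 8 if G >= -1 else 2  [with G=2]  = 8

8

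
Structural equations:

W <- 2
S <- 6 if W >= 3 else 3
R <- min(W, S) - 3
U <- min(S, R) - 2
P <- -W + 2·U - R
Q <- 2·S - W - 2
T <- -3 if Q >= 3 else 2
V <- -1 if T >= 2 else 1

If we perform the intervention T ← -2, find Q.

2

Intervening sets T = -2 and removes its equation (T <- -3 if Q >= 3 else 2).
Since Q is not a descendant of the intervened variable, it is unaffected.
S = 6 if W >= 3 else 3  [with W=2]  = 3
Q = 2·S - W - 2  [with S=3, W=2]  = 2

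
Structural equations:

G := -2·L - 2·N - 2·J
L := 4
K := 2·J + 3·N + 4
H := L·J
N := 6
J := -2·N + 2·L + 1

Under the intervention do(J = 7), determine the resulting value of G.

do(J=7) replaces the equation J := -2·N + 2·L + 1 with the constant J = 7.
G = -2·L - 2·N - 2·J  [with L=4, N=6, J=7]  = -34

-34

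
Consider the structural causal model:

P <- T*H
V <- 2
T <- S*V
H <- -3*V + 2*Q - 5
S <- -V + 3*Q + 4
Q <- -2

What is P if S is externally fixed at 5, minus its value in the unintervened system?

The intervention breaks the incoming arrows to S: S <- -V + 3*Q + 4 no longer applies, and S = 5.
T = S*V  [with S=5, V=2]  = 10
H = -3*V + 2*Q - 5  [with V=2, Q=-2]  = -15
P = T*H  [with T=10, H=-15]  = -150
Without intervention: S = -V + 3*Q + 4  [with V=2, Q=-2]  = -4; T = S*V  [with S=-4, V=2]  = -8; H = -3*V + 2*Q - 5  [with V=2, Q=-2]  = -15; P = T*H  [with T=-8, H=-15]  = 120.
Change = -150 − 120 = -270.

-270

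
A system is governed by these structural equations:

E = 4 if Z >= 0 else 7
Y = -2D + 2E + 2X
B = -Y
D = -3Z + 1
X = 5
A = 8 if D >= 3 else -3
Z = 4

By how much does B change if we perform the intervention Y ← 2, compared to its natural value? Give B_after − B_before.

The intervention breaks the incoming arrows to Y: Y = -2D + 2E + 2X no longer applies, and Y = 2.
B = -Y  [with Y=2]  = -2
Without intervention: D = -3Z + 1  [with Z=4]  = -11; E = 4 if Z >= 0 else 7  [with Z=4]  = 4; Y = -2D + 2E + 2X  [with D=-11, E=4, X=5]  = 40; B = -Y  [with Y=40]  = -40.
Change = -2 − (-40) = 38.

38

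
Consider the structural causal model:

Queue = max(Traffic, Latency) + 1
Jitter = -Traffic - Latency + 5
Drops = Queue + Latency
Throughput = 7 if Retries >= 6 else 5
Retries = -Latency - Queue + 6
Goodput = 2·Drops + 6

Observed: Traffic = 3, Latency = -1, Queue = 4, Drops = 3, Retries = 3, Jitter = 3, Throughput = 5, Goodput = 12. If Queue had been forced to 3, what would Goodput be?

10

The intervention breaks the incoming arrows to Queue: Queue = max(Traffic, Latency) + 1 no longer applies, and Queue = 3.
Drops = Queue + Latency  [with Queue=3, Latency=-1]  = 2
Goodput = 2·Drops + 6  [with Drops=2]  = 10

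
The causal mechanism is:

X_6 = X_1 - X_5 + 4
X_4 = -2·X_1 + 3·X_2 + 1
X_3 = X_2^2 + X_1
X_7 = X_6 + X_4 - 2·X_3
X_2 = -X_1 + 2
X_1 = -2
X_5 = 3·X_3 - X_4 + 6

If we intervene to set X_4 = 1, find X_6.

-45

Under do(X_4=1), the mechanism X_4 = -2·X_1 + 3·X_2 + 1 is discarded; X_4 is fixed at 1.
X_2 = -X_1 + 2  [with X_1=-2]  = 4
X_3 = X_2^2 + X_1  [with X_2=4, X_1=-2]  = 14
X_5 = 3·X_3 - X_4 + 6  [with X_3=14, X_4=1]  = 47
X_6 = X_1 - X_5 + 4  [with X_1=-2, X_5=47]  = -45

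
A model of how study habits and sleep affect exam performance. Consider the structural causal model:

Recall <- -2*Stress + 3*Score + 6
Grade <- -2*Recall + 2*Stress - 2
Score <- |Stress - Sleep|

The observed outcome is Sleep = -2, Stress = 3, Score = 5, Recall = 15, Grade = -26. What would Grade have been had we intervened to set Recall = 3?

Intervening sets Recall = 3 and removes its equation (Recall <- -2*Stress + 3*Score + 6).
Grade = -2*Recall + 2*Stress - 2  [with Recall=3, Stress=3]  = -2

-2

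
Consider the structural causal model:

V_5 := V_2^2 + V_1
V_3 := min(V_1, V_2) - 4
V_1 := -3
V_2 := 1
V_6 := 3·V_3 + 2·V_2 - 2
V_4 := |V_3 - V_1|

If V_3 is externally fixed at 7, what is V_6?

The intervention breaks the incoming arrows to V_3: V_3 := min(V_1, V_2) - 4 no longer applies, and V_3 = 7.
V_6 = 3·V_3 + 2·V_2 - 2  [with V_3=7, V_2=1]  = 21

21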